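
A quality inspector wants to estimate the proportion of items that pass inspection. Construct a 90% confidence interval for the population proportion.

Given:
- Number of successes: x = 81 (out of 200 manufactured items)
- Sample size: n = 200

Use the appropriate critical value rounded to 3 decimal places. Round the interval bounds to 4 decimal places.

Sample proportion: p̂ = 81/200 = 0.405000

Check conditions for normal approximation:
  np̂ = 81 ≥ 10 ✓
  n(1-p̂) = 119 ≥ 10 ✓

The sample is large enough, so use a z-interval (normal approximation) for the proportion.

For 90% confidence, z* = 1.645 (from standard normal table)

Standard error: SE = √(p̂(1-p̂)/n) = √(0.405000×0.595000/200) = 0.03471131

Margin of error: E = z* × SE = 1.645 × 0.03471131 = 0.057100

Z-interval: p̂ ± E = 0.405000 ± 0.057100 = (0.347900, 0.462100)

Rounded to 4 decimal places:

(0.3479, 0.4621)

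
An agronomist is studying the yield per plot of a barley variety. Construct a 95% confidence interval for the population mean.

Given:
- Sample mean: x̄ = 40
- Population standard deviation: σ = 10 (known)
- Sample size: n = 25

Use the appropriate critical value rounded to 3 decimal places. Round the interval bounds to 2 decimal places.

The population standard deviation σ is known, so use a z-interval (standard normal critical value).

For 95% confidence, z* = 1.96 (from standard normal table)

Standard error: SE = σ/√n = 10/√25 = 2.000000

Margin of error: E = z* × SE = 1.96 × 2.000000 = 3.9200

Z-interval: x̄ ± E = 40 ± 3.9200 = (36.0800, 43.9200)

Rounded to 2 decimal places:

(36.08, 43.92)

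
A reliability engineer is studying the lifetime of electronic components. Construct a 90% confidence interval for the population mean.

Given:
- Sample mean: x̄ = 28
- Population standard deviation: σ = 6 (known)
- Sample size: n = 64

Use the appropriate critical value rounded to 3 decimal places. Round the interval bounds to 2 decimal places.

The population standard deviation σ is known, so use a z-interval (standard normal critical value).

For 90% confidence, z* = 1.645 (from standard normal table)

Standard error: SE = σ/√n = 6/√64 = 0.750000

Margin of error: E = z* × SE = 1.645 × 0.750000 = 1.2338

Z-interval: x̄ ± E = 28 ± 1.2338 = (26.7662, 29.2338)

Rounded to 2 decimal places:

(26.77, 29.23)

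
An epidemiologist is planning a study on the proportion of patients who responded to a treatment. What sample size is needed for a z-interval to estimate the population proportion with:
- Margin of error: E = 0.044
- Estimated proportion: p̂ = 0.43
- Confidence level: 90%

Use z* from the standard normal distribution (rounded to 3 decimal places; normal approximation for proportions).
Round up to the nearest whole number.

Using z* for proportion z-interval (normal approximation).

For 90% confidence, z* = 1.645 (from standard normal table)

Sample size formula for proportion z-interval: n = z*²p̂(1-p̂)/E²

n = 1.645² × 0.43 × 0.57 / 0.044²
  = 2.706025 × 0.2451 / 0.001936
  = 342.5861

Round up to the nearest whole number: n = 343

343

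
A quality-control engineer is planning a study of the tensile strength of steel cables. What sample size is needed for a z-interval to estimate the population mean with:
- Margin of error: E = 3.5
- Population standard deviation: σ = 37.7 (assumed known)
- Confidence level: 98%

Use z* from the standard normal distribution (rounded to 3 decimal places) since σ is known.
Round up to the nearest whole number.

Using z* since population σ is known (z-interval formula).

For 98% confidence, z* = 2.326 (from standard normal table)

Sample size formula for z-interval: n = (z*σ/E)²

n = (2.326 × 37.7 / 3.5)²
  = (25.054343)²
  = 627.7201

Round up to the nearest whole number: n = 628

628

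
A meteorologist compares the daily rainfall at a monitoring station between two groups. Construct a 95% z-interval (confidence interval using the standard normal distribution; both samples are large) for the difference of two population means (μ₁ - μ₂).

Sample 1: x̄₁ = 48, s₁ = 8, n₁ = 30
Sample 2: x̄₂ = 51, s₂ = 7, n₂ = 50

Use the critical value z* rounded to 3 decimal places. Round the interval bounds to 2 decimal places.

Both samples are large (n₁ = 30 ≥ 30, n₂ = 50 ≥ 30), so a z-interval for the difference of means applies.

Point estimate: x̄₁ - x̄₂ = 48 - 51 = -3

Standard error: SE = √(s₁²/n₁ + s₂²/n₂)
= √(8²/30 + 7²/50)
= √(2.133333 + 0.980000)
= 1.764464

For 95% confidence, z* = 1.96 (from standard normal table)
Margin of error: E = z* × SE = 1.96 × 1.764464 = 3.4583

Z-interval: (x̄₁ - x̄₂) ± E = -3 ± 3.4583 = (-6.4583, 0.4583)

Rounded to 2 decimal places:

(-6.46, 0.46)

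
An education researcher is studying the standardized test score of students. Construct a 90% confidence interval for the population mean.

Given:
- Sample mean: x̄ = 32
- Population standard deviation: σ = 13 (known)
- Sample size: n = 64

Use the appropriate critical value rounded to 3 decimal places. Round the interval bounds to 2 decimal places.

The population standard deviation σ is known, so use a z-interval (standard normal critical value).

For 90% confidence, z* = 1.645 (from standard normal table)

Standard error: SE = σ/√n = 13/√64 = 1.625000

Margin of error: E = z* × SE = 1.645 × 1.625000 = 2.6731

Z-interval: x̄ ± E = 32 ± 2.6731 = (29.3269, 34.6731)

Rounded to 2 decimal places:

(29.33, 34.67)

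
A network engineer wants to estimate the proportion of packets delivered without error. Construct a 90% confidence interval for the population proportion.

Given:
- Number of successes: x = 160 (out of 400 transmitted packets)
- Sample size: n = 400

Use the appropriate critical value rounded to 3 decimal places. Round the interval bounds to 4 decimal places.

Sample proportion: p̂ = 160/400 = 0.400000

Check conditions for normal approximation:
  np̂ = 160 ≥ 10 ✓
  n(1-p̂) = 240 ≥ 10 ✓

The sample is large enough, so use a z-interval (normal approximation) for the proportion.

For 90% confidence, z* = 1.645 (from standard normal table)

Standard error: SE = √(p̂(1-p̂)/n) = √(0.400000×0.600000/400) = 0.02449490

Margin of error: E = z* × SE = 1.645 × 0.02449490 = 0.040294

Z-interval: p̂ ± E = 0.400000 ± 0.040294 = (0.359706, 0.440294)

Rounded to 4 decimal places:

(0.3597, 0.4403)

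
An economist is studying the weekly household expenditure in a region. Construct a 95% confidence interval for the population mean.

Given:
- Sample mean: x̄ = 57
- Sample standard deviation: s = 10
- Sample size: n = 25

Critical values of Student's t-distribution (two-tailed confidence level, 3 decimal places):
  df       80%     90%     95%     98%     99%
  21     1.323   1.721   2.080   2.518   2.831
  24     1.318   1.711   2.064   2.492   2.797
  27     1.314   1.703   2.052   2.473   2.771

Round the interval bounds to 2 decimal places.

The population standard deviation σ is unknown (only the sample standard deviation s is given), so use a t-interval with df = n - 1 = 25 - 1 = 24.

For 95% confidence with df = 24, t* = 2.064 (from t-table)

Standard error: SE = s/√n = 10/√25 = 2.000000

Margin of error: E = t* × SE = 2.064 × 2.000000 = 4.1280

T-interval: x̄ ± E = 57 ± 4.1280 = (52.8720, 61.1280)

Rounded to 2 decimal places:

(52.87, 61.13)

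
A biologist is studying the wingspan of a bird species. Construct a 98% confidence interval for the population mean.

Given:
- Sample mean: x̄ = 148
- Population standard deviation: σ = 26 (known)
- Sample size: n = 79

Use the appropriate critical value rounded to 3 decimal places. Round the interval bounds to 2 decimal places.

The population standard deviation σ is known, so use a z-interval (standard normal critical value).

For 98% confidence, z* = 2.326 (from standard normal table)

Standard error: SE = σ/√n = 26/√79 = 2.925229

Margin of error: E = z* × SE = 2.326 × 2.925229 = 6.8041

Z-interval: x̄ ± E = 148 ± 6.8041 = (141.1959, 154.8041)

Rounded to 2 decimal places:

(141.20, 154.80)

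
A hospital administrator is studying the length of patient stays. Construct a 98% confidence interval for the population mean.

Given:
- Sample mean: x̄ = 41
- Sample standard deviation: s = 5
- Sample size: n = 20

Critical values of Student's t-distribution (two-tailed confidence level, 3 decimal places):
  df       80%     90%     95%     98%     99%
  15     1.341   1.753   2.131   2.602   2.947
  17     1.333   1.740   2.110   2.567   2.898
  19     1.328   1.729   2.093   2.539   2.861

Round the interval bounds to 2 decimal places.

The population standard deviation σ is unknown (only the sample standard deviation s is given), so use a t-interval with df = n - 1 = 20 - 1 = 19.

For 98% confidence with df = 19, t* = 2.539 (from t-table)

Standard error: SE = s/√n = 5/√20 = 1.118034

Margin of error: E = t* × SE = 2.539 × 1.118034 = 2.8387

T-interval: x̄ ± E = 41 ± 2.8387 = (38.1613, 43.8387)

Rounded to 2 decimal places:

(38.16, 43.84)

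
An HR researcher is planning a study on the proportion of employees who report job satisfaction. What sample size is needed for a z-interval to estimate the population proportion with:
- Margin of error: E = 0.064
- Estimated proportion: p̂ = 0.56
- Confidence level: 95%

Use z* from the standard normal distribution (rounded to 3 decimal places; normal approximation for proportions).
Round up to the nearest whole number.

Using z* for proportion z-interval (normal approximation).

For 95% confidence, z* = 1.96 (from standard normal table)

Sample size formula for proportion z-interval: n = z*²p̂(1-p̂)/E²

n = 1.96² × 0.56 × 0.44 / 0.064²
  = 3.8416 × 0.2464 / 0.004096
  = 231.0962

Round up to the nearest whole number: n = 232

232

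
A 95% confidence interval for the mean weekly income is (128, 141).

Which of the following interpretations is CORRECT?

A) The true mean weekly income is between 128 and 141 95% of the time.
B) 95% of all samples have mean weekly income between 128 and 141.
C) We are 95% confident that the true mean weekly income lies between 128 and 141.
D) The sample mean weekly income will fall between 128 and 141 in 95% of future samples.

A confidence interval represents our confidence in the procedure, not a probability statement about the parameter.

Key concept: If we repeated this sampling process many times and computed a 95% CI each time, about 95% of those intervals would contain the true population parameter.

For this specific interval (128, 141):
- Midpoint (point estimate): 134.5
- Margin of error: 6.5

The correct interpretation is the one stating confidence that the true parameter lies in the interval — option C.

C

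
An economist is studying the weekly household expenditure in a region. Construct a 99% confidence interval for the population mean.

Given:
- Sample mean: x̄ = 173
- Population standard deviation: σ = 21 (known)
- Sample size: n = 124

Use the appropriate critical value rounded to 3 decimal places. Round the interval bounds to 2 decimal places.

The population standard deviation σ is known, so use a z-interval (standard normal critical value).

For 99% confidence, z* = 2.576 (from standard normal table)

Standard error: SE = σ/√n = 21/√124 = 1.885856

Margin of error: E = z* × SE = 2.576 × 1.885856 = 4.8580

Z-interval: x̄ ± E = 173 ± 4.8580 = (168.1420, 177.8580)

Rounded to 2 decimal places:

(168.14, 177.86)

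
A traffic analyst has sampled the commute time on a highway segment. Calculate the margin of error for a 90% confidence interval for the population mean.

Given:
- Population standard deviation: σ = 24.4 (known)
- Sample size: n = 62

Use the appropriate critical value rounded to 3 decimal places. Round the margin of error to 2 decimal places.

The population standard deviation σ is known, so use the z-interval margin of error formula.

For 90% confidence, z* = 1.645 (from standard normal table)

Margin of error formula for z-interval: E = z* × σ/√n

E = 1.645 × 24.4/√62
  = 1.645 × 3.098803
  = 5.0975

Rounded to 2 decimal places:

5.10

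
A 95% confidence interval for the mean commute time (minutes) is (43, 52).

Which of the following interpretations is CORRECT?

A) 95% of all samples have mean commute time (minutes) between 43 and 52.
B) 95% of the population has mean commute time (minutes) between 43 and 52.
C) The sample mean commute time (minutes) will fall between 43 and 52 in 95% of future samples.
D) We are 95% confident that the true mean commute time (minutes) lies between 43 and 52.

A confidence interval represents our confidence in the procedure, not a probability statement about the parameter.

Key concept: If we repeated this sampling process many times and computed a 95% CI each time, about 95% of those intervals would contain the true population parameter.

For this specific interval (43, 52):
- Midpoint (point estimate): 47.5
- Margin of error: 4.5

The correct interpretation is the one stating confidence that the true parameter lies in the interval — option D.

D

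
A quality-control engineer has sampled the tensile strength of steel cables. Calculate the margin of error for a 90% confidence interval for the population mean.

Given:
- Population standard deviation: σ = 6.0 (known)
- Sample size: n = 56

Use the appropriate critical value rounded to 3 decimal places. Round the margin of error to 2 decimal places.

The population standard deviation σ is known, so use the z-interval margin of error formula.

For 90% confidence, z* = 1.645 (from standard normal table)

Margin of error formula for z-interval: E = z* × σ/√n

E = 1.645 × 6.0/√56
  = 1.645 × 0.801784
  = 1.3189

Rounded to 2 decimal places:

1.32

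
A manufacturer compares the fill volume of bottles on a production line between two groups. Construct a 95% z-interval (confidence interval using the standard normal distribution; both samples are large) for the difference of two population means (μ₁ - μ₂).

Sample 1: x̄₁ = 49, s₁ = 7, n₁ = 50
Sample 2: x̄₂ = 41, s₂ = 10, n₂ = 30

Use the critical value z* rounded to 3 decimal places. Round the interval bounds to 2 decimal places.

Both samples are large (n₁ = 50 ≥ 30, n₂ = 30 ≥ 30), so a z-interval for the difference of means applies.

Point estimate: x̄₁ - x̄₂ = 49 - 41 = 8

Standard error: SE = √(s₁²/n₁ + s₂²/n₂)
= √(7²/50 + 10²/30)
= √(0.980000 + 3.333333)
= 2.076857

For 95% confidence, z* = 1.96 (from standard normal table)
Margin of error: E = z* × SE = 1.96 × 2.076857 = 4.0706

Z-interval: (x̄₁ - x̄₂) ± E = 8 ± 4.0706 = (3.9294, 12.0706)

Rounded to 2 decimal places:

(3.93, 12.07)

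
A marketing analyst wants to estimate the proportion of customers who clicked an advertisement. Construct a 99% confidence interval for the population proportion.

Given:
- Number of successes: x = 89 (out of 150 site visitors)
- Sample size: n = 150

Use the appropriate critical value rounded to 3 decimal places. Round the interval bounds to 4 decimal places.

Sample proportion: p̂ = 89/150 = 0.5933333

Check conditions for normal approximation:
  np̂ = 89 ≥ 10 ✓
  n(1-p̂) = 61 ≥ 10 ✓

The sample is large enough, so use a z-interval (normal approximation) for the proportion.

For 99% confidence, z* = 2.576 (from standard normal table)

Standard error: SE = √(p̂(1-p̂)/n) = √(0.5933333×0.4066667/150) = 0.040107264

Margin of error: E = z* × SE = 2.576 × 0.040107264 = 0.1033163

Z-interval: p̂ ± E = 0.5933333 ± 0.1033163 = (0.4900170, 0.6966496)

Rounded to 4 decimal places:

(0.4900, 0.6966)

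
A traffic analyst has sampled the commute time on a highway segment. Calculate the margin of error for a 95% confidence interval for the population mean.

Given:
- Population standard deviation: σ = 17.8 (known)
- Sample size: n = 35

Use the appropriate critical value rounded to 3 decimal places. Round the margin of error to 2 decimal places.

The population standard deviation σ is known, so use the z-interval margin of error formula.

For 95% confidence, z* = 1.96 (from standard normal table)

Margin of error formula for z-interval: E = z* × σ/√n

E = 1.96 × 17.8/√35
  = 1.96 × 3.008749
  = 5.8971

Rounded to 2 decimal places:

5.90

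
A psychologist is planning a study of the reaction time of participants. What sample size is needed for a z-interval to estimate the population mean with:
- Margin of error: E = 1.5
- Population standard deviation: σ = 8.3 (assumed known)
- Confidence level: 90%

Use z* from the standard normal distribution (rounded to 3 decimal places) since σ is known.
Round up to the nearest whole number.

Using z* since population σ is known (z-interval formula).

For 90% confidence, z* = 1.645 (from standard normal table)

Sample size formula for z-interval: n = (z*σ/E)²

n = (1.645 × 8.3 / 1.5)²
  = (9.102333)²
  = 82.8525

Round up to the nearest whole number: n = 83

83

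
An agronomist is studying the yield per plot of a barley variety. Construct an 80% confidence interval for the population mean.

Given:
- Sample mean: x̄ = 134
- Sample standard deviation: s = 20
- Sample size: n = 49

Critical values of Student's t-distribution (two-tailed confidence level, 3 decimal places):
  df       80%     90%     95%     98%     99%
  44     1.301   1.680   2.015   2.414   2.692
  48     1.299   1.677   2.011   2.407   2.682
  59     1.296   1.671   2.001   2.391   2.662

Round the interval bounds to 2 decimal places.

The population standard deviation σ is unknown (only the sample standard deviation s is given), so use a t-interval with df = n - 1 = 49 - 1 = 48.

For 80% confidence with df = 48, t* = 1.299 (from t-table)

Standard error: SE = s/√n = 20/√49 = 2.857143

Margin of error: E = t* × SE = 1.299 × 2.857143 = 3.7114

T-interval: x̄ ± E = 134 ± 3.7114 = (130.2886, 137.7114)

Rounded to 2 decimal places:

(130.29, 137.71)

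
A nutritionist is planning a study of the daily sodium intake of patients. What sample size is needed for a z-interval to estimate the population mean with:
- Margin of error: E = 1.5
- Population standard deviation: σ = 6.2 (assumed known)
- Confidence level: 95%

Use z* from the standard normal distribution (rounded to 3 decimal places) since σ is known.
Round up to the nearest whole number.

Using z* since population σ is known (z-interval formula).

For 95% confidence, z* = 1.96 (from standard normal table)

Sample size formula for z-interval: n = (z*σ/E)²

n = (1.96 × 6.2 / 1.5)²
  = (8.101333)²
  = 65.6316

Round up to the nearest whole number: n = 66

66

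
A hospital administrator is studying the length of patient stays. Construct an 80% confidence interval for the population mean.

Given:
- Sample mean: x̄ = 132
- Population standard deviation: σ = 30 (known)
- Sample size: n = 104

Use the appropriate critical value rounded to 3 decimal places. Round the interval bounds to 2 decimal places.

The population standard deviation σ is known, so use a z-interval (standard normal critical value).

For 80% confidence, z* = 1.282 (from standard normal table)

Standard error: SE = σ/√n = 30/√104 = 2.941742

Margin of error: E = z* × SE = 1.282 × 2.941742 = 3.7713

Z-interval: x̄ ± E = 132 ± 3.7713 = (128.2287, 135.7713)

Rounded to 2 decimal places:

(128.23, 135.77)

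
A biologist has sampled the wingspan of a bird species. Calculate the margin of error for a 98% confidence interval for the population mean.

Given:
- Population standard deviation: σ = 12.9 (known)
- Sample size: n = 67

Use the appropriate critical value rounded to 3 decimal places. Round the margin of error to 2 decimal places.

The population standard deviation σ is known, so use the z-interval margin of error formula.

For 98% confidence, z* = 2.326 (from standard normal table)

Margin of error formula for z-interval: E = z* × σ/√n

E = 2.326 × 12.9/√67
  = 2.326 × 1.575986
  = 3.6657

Rounded to 2 decimal places:

3.67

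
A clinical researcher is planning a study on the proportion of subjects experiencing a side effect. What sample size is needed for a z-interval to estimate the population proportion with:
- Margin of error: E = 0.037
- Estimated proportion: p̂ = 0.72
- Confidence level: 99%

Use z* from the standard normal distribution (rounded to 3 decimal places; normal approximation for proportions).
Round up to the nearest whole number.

Using z* for proportion z-interval (normal approximation).

For 99% confidence, z* = 2.576 (from standard normal table)

Sample size formula for proportion z-interval: n = z*²p̂(1-p̂)/E²

n = 2.576² × 0.72 × 0.28 / 0.037²
  = 6.635776 × 0.2016 / 0.001369
  = 977.1895

Round up to the nearest whole number: n = 978

978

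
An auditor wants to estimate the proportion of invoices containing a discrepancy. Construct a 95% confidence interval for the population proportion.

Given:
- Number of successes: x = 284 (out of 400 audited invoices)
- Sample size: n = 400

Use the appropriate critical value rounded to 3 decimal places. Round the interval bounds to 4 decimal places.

Sample proportion: p̂ = 284/400 = 0.710000

Check conditions for normal approximation:
  np̂ = 284 ≥ 10 ✓
  n(1-p̂) = 116 ≥ 10 ✓

The sample is large enough, so use a z-interval (normal approximation) for the proportion.

For 95% confidence, z* = 1.96 (from standard normal table)

Standard error: SE = √(p̂(1-p̂)/n) = √(0.710000×0.290000/400) = 0.02268810

Margin of error: E = z* × SE = 1.96 × 0.02268810 = 0.044469

Z-interval: p̂ ± E = 0.710000 ± 0.044469 = (0.665531, 0.754469)

Rounded to 4 decimal places:

(0.6655, 0.7545)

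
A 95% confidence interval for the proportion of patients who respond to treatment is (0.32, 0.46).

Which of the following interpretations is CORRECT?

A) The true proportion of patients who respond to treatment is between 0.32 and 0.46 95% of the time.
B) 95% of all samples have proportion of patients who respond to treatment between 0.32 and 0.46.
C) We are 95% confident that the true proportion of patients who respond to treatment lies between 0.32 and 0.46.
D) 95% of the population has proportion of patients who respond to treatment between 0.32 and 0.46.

A confidence interval represents our confidence in the procedure, not a probability statement about the parameter.

Key concept: If we repeated this sampling process many times and computed a 95% CI each time, about 95% of those intervals would contain the true population parameter.

For this specific interval (0.32, 0.46):
- Midpoint (point estimate): 0.39
- Margin of error: 0.07

The correct interpretation is the one stating confidence that the true parameter lies in the interval — option C.

C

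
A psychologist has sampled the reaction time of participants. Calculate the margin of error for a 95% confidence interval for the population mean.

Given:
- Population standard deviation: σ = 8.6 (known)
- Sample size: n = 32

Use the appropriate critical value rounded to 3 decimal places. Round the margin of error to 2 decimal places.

The population standard deviation σ is known, so use the z-interval margin of error formula.

For 95% confidence, z* = 1.96 (from standard normal table)

Margin of error formula for z-interval: E = z* × σ/√n

E = 1.96 × 8.6/√32
  = 1.96 × 1.520280
  = 2.9797

Rounded to 2 decimal places:

2.98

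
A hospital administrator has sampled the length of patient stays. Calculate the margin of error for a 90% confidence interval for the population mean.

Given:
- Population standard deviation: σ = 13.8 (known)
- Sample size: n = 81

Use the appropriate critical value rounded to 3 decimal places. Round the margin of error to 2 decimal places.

The population standard deviation σ is known, so use the z-interval margin of error formula.

For 90% confidence, z* = 1.645 (from standard normal table)

Margin of error formula for z-interval: E = z* × σ/√n

E = 1.645 × 13.8/√81
  = 1.645 × 1.533333
  = 2.5223

Rounded to 2 decimal places:

2.52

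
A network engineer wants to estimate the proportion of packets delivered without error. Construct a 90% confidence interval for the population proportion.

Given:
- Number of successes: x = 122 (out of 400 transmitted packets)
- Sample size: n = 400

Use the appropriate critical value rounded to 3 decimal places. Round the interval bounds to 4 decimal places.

Sample proportion: p̂ = 122/400 = 0.305000

Check conditions for normal approximation:
  np̂ = 122 ≥ 10 ✓
  n(1-p̂) = 278 ≥ 10 ✓

The sample is large enough, so use a z-interval (normal approximation) for the proportion.

For 90% confidence, z* = 1.645 (from standard normal table)

Standard error: SE = √(p̂(1-p̂)/n) = √(0.305000×0.695000/400) = 0.02302037

Margin of error: E = z* × SE = 1.645 × 0.02302037 = 0.037869

Z-interval: p̂ ± E = 0.305000 ± 0.037869 = (0.267131, 0.342869)

Rounded to 4 decimal places:

(0.2671, 0.3429)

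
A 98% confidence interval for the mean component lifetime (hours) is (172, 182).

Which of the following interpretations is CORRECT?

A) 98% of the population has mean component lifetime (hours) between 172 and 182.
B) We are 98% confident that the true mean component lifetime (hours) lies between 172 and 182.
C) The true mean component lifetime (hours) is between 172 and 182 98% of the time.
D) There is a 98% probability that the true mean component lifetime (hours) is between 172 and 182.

A confidence interval represents our confidence in the procedure, not a probability statement about the parameter.

Key concept: If we repeated this sampling process many times and computed a 98% CI each time, about 98% of those intervals would contain the true population parameter.

For this specific interval (172, 182):
- Midpoint (point estimate): 177
- Margin of error: 5

The correct interpretation is the one stating confidence that the true parameter lies in the interval — option B.

B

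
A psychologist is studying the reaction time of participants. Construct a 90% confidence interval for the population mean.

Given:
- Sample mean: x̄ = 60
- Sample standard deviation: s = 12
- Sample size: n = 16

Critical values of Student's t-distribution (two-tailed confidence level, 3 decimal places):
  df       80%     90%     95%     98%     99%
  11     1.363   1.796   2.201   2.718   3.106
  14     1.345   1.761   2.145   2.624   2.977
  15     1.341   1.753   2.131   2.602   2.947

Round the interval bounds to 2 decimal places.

The population standard deviation σ is unknown (only the sample standard deviation s is given), so use a t-interval with df = n - 1 = 16 - 1 = 15.

For 90% confidence with df = 15, t* = 1.753 (from t-table)

Standard error: SE = s/√n = 12/√16 = 3.000000

Margin of error: E = t* × SE = 1.753 × 3.000000 = 5.2590

T-interval: x̄ ± E = 60 ± 5.2590 = (54.7410, 65.2590)

Rounded to 2 decimal places:

(54.74, 65.26)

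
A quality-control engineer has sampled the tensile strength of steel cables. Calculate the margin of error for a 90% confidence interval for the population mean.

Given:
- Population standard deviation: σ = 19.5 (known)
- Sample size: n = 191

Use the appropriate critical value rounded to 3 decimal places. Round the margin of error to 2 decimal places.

The population standard deviation σ is known, so use the z-interval margin of error formula.

For 90% confidence, z* = 1.645 (from standard normal table)

Margin of error formula for z-interval: E = z* × σ/√n

E = 1.645 × 19.5/√191
  = 1.645 × 1.410970
  = 2.3210

Rounded to 2 decimal places:

2.32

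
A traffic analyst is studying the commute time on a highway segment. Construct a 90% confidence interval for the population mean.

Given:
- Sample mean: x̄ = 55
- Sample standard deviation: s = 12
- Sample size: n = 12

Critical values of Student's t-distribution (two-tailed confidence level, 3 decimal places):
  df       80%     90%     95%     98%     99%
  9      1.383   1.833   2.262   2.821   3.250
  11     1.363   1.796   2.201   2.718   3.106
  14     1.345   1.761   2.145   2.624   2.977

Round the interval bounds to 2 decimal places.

The population standard deviation σ is unknown (only the sample standard deviation s is given), so use a t-interval with df = n - 1 = 12 - 1 = 11.

For 90% confidence with df = 11, t* = 1.796 (from t-table)

Standard error: SE = s/√n = 12/√12 = 3.464102

Margin of error: E = t* × SE = 1.796 × 3.464102 = 6.2215

T-interval: x̄ ± E = 55 ± 6.2215 = (48.7785, 61.2215)

Rounded to 2 decimal places:

(48.78, 61.22)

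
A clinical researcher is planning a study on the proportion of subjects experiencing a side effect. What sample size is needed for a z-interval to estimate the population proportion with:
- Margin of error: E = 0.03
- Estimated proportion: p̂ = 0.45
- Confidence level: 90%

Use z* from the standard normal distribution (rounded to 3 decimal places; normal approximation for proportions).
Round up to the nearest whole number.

Using z* for proportion z-interval (normal approximation).

For 90% confidence, z* = 1.645 (from standard normal table)

Sample size formula for proportion z-interval: n = z*²p̂(1-p̂)/E²

n = 1.645² × 0.45 × 0.55 / 0.03²
  = 2.706025 × 0.2475 / 0.0009
  = 744.1569

Round up to the nearest whole number: n = 745

745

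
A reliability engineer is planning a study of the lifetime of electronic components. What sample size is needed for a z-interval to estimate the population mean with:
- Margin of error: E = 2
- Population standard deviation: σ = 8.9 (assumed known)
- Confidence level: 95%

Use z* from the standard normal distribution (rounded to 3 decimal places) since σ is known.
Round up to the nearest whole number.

Using z* since population σ is known (z-interval formula).

For 95% confidence, z* = 1.96 (from standard normal table)

Sample size formula for z-interval: n = (z*σ/E)²

n = (1.96 × 8.9 / 2)²
  = (8.722000)²
  = 76.0733

Round up to the nearest whole number: n = 77

77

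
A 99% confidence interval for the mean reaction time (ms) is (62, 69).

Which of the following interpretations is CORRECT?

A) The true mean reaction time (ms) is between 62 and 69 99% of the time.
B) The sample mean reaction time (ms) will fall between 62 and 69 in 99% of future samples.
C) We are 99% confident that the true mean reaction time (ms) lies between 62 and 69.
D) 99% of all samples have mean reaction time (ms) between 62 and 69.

A confidence interval represents our confidence in the procedure, not a probability statement about the parameter.

Key concept: If we repeated this sampling process many times and computed a 99% CI each time, about 99% of those intervals would contain the true population parameter.

For this specific interval (62, 69):
- Midpoint (point estimate): 65.5
- Margin of error: 3.5

The correct interpretation is the one stating confidence that the true parameter lies in the interval — option C.

C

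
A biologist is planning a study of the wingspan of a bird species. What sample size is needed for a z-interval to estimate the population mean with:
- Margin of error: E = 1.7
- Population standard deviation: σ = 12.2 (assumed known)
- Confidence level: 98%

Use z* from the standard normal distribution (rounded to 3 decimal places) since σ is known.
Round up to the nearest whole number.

Using z* since population σ is known (z-interval formula).

For 98% confidence, z* = 2.326 (from standard normal table)

Sample size formula for z-interval: n = (z*σ/E)²

n = (2.326 × 12.2 / 1.7)²
  = (16.692471)²
  = 278.6386

Round up to the nearest whole number: n = 279

279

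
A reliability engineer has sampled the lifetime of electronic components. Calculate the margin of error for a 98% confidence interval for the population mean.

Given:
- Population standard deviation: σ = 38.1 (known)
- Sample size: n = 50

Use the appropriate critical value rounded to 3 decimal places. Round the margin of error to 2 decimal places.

The population standard deviation σ is known, so use the z-interval margin of error formula.

For 98% confidence, z* = 2.326 (from standard normal table)

Margin of error formula for z-interval: E = z* × σ/√n

E = 2.326 × 38.1/√50
  = 2.326 × 5.388154
  = 12.5328

Rounded to 2 decimal places:

12.53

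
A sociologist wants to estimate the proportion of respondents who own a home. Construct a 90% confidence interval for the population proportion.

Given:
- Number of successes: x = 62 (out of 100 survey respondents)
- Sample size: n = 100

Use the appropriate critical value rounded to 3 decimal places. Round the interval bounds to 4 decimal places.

Sample proportion: p̂ = 62/100 = 0.620000

Check conditions for normal approximation:
  np̂ = 62 ≥ 10 ✓
  n(1-p̂) = 38 ≥ 10 ✓

The sample is large enough, so use a z-interval (normal approximation) for the proportion.

For 90% confidence, z* = 1.645 (from standard normal table)

Standard error: SE = √(p̂(1-p̂)/n) = √(0.620000×0.380000/100) = 0.04853864

Margin of error: E = z* × SE = 1.645 × 0.04853864 = 0.079846

Z-interval: p̂ ± E = 0.620000 ± 0.079846 = (0.540154, 0.699846)

Rounded to 4 decimal places:

(0.5402, 0.6998)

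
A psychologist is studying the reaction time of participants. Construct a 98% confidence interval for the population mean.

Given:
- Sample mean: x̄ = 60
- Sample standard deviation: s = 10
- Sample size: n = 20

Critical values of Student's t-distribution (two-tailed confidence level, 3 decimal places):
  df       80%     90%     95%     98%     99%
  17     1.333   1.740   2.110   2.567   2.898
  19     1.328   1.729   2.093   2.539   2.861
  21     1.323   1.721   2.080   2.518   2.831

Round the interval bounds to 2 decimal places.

The population standard deviation σ is unknown (only the sample standard deviation s is given), so use a t-interval with df = n - 1 = 20 - 1 = 19.

For 98% confidence with df = 19, t* = 2.539 (from t-table)

Standard error: SE = s/√n = 10/√20 = 2.236068

Margin of error: E = t* × SE = 2.539 × 2.236068 = 5.6774

T-interval: x̄ ± E = 60 ± 5.6774 = (54.3226, 65.6774)

Rounded to 2 decimal places:

(54.32, 65.68)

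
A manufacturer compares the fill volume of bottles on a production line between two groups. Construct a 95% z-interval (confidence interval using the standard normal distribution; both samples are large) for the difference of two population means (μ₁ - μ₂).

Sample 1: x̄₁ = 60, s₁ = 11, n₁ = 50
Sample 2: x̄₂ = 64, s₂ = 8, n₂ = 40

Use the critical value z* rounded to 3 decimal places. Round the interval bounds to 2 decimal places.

Both samples are large (n₁ = 50 ≥ 30, n₂ = 40 ≥ 30), so a z-interval for the difference of means applies.

Point estimate: x̄₁ - x̄₂ = 60 - 64 = -4

Standard error: SE = √(s₁²/n₁ + s₂²/n₂)
= √(11²/50 + 8²/40)
= √(2.420000 + 1.600000)
= 2.004994

For 95% confidence, z* = 1.96 (from standard normal table)
Margin of error: E = z* × SE = 1.96 × 2.004994 = 3.9298

Z-interval: (x̄₁ - x̄₂) ± E = -4 ± 3.9298 = (-7.9298, -0.0702)

Rounded to 2 decimal places:

(-7.93, -0.07)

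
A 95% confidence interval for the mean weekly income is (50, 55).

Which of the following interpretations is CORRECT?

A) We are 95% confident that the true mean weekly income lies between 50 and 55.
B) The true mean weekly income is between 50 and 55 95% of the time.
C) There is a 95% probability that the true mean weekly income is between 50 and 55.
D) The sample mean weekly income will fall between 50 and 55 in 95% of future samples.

A confidence interval represents our confidence in the procedure, not a probability statement about the parameter.

Key concept: If we repeated this sampling process many times and computed a 95% CI each time, about 95% of those intervals would contain the true population parameter.

For this specific interval (50, 55):
- Midpoint (point estimate): 52.5
- Margin of error: 2.5

The correct interpretation is the one stating confidence that the true parameter lies in the interval — option A.

A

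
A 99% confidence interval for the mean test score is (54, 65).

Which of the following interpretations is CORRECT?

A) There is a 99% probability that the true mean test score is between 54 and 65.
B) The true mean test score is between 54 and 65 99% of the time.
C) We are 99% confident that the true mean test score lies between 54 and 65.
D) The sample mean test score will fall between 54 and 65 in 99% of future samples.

A confidence interval represents our confidence in the procedure, not a probability statement about the parameter.

Key concept: If we repeated this sampling process many times and computed a 99% CI each time, about 99% of those intervals would contain the true population parameter.

For this specific interval (54, 65):
- Midpoint (point estimate): 59.5
- Margin of error: 5.5

The correct interpretation is the one stating confidence that the true parameter lies in the interval — option C.

C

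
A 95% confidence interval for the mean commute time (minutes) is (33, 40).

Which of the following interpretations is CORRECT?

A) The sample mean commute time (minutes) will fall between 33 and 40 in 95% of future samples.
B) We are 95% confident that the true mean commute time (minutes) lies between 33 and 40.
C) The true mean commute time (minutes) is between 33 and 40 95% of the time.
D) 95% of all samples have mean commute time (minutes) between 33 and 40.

A confidence interval represents our confidence in the procedure, not a probability statement about the parameter.

Key concept: If we repeated this sampling process many times and computed a 95% CI each time, about 95% of those intervals would contain the true population parameter.

For this specific interval (33, 40):
- Midpoint (point estimate): 36.5
- Margin of error: 3.5

The correct interpretation is the one stating confidence that the true parameter lies in the interval — option B.

B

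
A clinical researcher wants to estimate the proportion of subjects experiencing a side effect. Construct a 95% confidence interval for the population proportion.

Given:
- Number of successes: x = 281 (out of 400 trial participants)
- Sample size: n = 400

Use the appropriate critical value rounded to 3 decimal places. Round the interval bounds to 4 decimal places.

Sample proportion: p̂ = 281/400 = 0.702500

Check conditions for normal approximation:
  np̂ = 281 ≥ 10 ✓
  n(1-p̂) = 119 ≥ 10 ✓

The sample is large enough, so use a z-interval (normal approximation) for the proportion.

For 95% confidence, z* = 1.96 (from standard normal table)

Standard error: SE = √(p̂(1-p̂)/n) = √(0.702500×0.297500/400) = 0.02285792

Margin of error: E = z* × SE = 1.96 × 0.02285792 = 0.044802

Z-interval: p̂ ± E = 0.702500 ± 0.044802 = (0.657698, 0.747302)

Rounded to 4 decimal places:

(0.6577, 0.7473)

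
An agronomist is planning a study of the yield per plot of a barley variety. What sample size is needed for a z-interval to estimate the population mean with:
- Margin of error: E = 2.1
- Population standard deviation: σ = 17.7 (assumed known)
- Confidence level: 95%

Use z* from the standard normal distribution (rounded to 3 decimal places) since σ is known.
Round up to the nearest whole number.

Using z* since population σ is known (z-interval formula).

For 95% confidence, z* = 1.96 (from standard normal table)

Sample size formula for z-interval: n = (z*σ/E)²

n = (1.96 × 17.7 / 2.1)²
  = (16.520000)²
  = 272.9104

Round up to the nearest whole number: n = 273

273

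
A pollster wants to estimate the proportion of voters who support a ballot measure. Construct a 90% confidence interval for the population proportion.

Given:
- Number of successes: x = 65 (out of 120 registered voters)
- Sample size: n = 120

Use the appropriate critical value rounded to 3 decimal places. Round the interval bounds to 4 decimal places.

Sample proportion: p̂ = 65/120 = 0.541667

Check conditions for normal approximation:
  np̂ = 65 ≥ 10 ✓
  n(1-p̂) = 55 ≥ 10 ✓

The sample is large enough, so use a z-interval (normal approximation) for the proportion.

For 90% confidence, z* = 1.645 (from standard normal table)

Standard error: SE = √(p̂(1-p̂)/n) = √(0.541667×0.458333/120) = 0.04548479

Margin of error: E = z* × SE = 1.645 × 0.04548479 = 0.074822

Z-interval: p̂ ± E = 0.541667 ± 0.074822 = (0.466844, 0.616489)

Rounded to 4 decimal places:

(0.4668, 0.6165)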